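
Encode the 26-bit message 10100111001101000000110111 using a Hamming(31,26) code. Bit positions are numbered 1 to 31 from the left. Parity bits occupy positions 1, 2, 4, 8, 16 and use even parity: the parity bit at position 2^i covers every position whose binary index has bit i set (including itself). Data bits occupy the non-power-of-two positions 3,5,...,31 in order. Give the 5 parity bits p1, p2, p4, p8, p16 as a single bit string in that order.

Place data bits at non-power-of-two positions: b3=1, b5=0, b6=1, b7=0, b9=0, b10=1, b11=1, b12=1, b13=0, b14=0, b15=1, b17=1, b18=0, b19=1, b20=0, b21=0, b22=0, b23=0, b24=0, b25=0, b26=1, b27=1, b28=0, b29=1, b30=1, b31=1.
p1 = XOR of data positions {3,5,7,9,11,13,15,17,19,21,23,25,27,29,31} = 1⊕0⊕0⊕0⊕1⊕0⊕1⊕1⊕1⊕0⊕0⊕0⊕1⊕1⊕1 = 0
p2 = XOR of data positions {3,6,7,10,11,14,15,18,19,22,23,26,27,30,31} = 1⊕1⊕0⊕1⊕1⊕0⊕1⊕0⊕1⊕0⊕0⊕1⊕1⊕1⊕1 = 0
p4 = XOR of data positions {5,6,7,12,13,14,15,20,21,22,23,28,29,30,31} = 0⊕1⊕0⊕1⊕0⊕0⊕1⊕0⊕0⊕0⊕0⊕0⊕1⊕1⊕1 = 0
p8 = XOR of data positions {9,10,11,12,13,14,15,24,25,26,27,28,29,30,31} = 0⊕1⊕1⊕1⊕0⊕0⊕1⊕0⊕0⊕1⊕1⊕0⊕1⊕1⊕1 = 1
p16 = XOR of data positions {17,18,19,20,21,22,23,24,25,26,27,28,29,30,31} = 1⊕0⊕1⊕0⊕0⊕0⊕0⊕0⊕0⊕1⊕1⊕0⊕1⊕1⊕1 = 1
Parity bits p1,p2,p4,p8,p16 = 00011

00011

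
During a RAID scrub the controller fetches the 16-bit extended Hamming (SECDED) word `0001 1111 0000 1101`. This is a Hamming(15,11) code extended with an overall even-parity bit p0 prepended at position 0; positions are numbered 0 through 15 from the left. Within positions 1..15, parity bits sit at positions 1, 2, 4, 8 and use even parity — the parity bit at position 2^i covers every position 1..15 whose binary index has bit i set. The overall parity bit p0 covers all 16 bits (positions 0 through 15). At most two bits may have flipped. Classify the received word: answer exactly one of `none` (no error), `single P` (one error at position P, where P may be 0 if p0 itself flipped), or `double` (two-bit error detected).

s1: b1⊕b3⊕b5⊕b7⊕b9⊕b11⊕b13⊕b15 = 0⊕1⊕1⊕1⊕0⊕0⊕1⊕1 = 1
s2: b2⊕b3⊕b6⊕b7⊕b10⊕b11⊕b14⊕b15 = 0⊕1⊕1⊕1⊕0⊕0⊕0⊕1 = 0
s4: b4⊕b5⊕b6⊕b7⊕b12⊕b13⊕b14⊕b15 = 1⊕1⊕1⊕1⊕1⊕1⊕0⊕1 = 1
s8: b8⊕b9⊕b10⊕b11⊕b12⊕b13⊕b14⊕b15 = 0⊕0⊕0⊕0⊕1⊕1⊕0⊕1 = 1
Syndrome (s8...s1) = 1101 → position 13.
Overall parity (XOR of all 16 bits, including p0): 0⊕0⊕0⊕1⊕1⊕1⊕1⊕1⊕0⊕0⊕0⊕0⊕1⊕1⊕0⊕1 = 0
Overall=0, syndrome position=13 → double-bit error detected (uncorrectable).

double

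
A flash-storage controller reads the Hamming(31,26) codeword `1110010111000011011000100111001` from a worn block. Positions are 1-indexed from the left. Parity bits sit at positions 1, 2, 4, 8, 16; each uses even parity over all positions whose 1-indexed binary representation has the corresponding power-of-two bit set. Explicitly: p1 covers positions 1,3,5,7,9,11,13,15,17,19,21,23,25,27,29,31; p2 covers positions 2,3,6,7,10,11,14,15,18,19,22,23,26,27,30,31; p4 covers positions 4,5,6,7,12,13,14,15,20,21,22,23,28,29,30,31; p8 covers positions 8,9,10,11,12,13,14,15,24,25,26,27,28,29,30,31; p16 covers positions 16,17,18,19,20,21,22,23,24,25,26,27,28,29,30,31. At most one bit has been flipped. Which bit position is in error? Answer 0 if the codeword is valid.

6

s1: b1⊕b3⊕b5⊕b7⊕b9⊕b11⊕b13⊕b15⊕b17⊕b19⊕b21⊕b23⊕b25⊕b27⊕b29⊕b31 = 1⊕1⊕0⊕0⊕1⊕0⊕0⊕1⊕0⊕1⊕0⊕1⊕0⊕1⊕0⊕1 = 0
s2: b2⊕b3⊕b6⊕b7⊕b10⊕b11⊕b14⊕b15⊕b18⊕b19⊕b22⊕b23⊕b26⊕b27⊕b30⊕b31 = 1⊕1⊕1⊕0⊕1⊕0⊕0⊕1⊕1⊕1⊕0⊕1⊕1⊕1⊕0⊕1 = 1
s4: b4⊕b5⊕b6⊕b7⊕b12⊕b13⊕b14⊕b15⊕b20⊕b21⊕b22⊕b23⊕b28⊕b29⊕b30⊕b31 = 0⊕0⊕1⊕0⊕0⊕0⊕0⊕1⊕0⊕0⊕0⊕1⊕1⊕0⊕0⊕1 = 1
s8: b8⊕b9⊕b10⊕b11⊕b12⊕b13⊕b14⊕b15⊕b24⊕b25⊕b26⊕b27⊕b28⊕b29⊕b30⊕b31 = 1⊕1⊕1⊕0⊕0⊕0⊕0⊕1⊕0⊕0⊕1⊕1⊕1⊕0⊕0⊕1 = 0
s16: b16⊕b17⊕b18⊕b19⊕b20⊕b21⊕b22⊕b23⊕b24⊕b25⊕b26⊕b27⊕b28⊕b29⊕b30⊕b31 = 1⊕0⊕1⊕1⊕0⊕0⊕0⊕1⊕0⊕0⊕1⊕1⊕1⊕0⊕0⊕1 = 0
Syndrome (s16...s1) = 00110 → position 6.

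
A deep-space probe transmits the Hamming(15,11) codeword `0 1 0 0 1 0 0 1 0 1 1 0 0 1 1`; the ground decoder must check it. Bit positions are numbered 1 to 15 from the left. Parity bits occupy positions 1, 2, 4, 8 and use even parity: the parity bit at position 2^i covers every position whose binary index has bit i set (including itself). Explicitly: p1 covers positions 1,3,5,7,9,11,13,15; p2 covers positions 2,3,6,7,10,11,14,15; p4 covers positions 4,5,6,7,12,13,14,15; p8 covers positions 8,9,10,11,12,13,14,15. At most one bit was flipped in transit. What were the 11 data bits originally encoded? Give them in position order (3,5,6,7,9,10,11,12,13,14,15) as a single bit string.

01000110010

s1: b1⊕b3⊕b5⊕b7⊕b9⊕b11⊕b13⊕b15 = 0⊕0⊕1⊕0⊕0⊕1⊕0⊕1 = 1
s2: b2⊕b3⊕b6⊕b7⊕b10⊕b11⊕b14⊕b15 = 1⊕0⊕0⊕0⊕1⊕1⊕1⊕1 = 1
s4: b4⊕b5⊕b6⊕b7⊕b12⊕b13⊕b14⊕b15 = 0⊕1⊕0⊕0⊕0⊕0⊕1⊕1 = 1
s8: b8⊕b9⊕b10⊕b11⊕b12⊕b13⊕b14⊕b15 = 1⊕0⊕1⊕1⊕0⊕0⊕1⊕1 = 1
Syndrome (s8...s1) = 1111 → position 15.
Flip bit 15: corrected codeword = 010010010110010
Data bits at positions 3,5,6,7,9,10,11,12,13,14,15: 01000110010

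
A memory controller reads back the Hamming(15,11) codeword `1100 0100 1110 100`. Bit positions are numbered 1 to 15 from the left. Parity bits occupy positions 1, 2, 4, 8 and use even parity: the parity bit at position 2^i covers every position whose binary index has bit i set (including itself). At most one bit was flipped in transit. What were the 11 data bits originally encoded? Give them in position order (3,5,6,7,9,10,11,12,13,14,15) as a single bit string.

00101110100

s1: b1⊕b3⊕b5⊕b7⊕b9⊕b11⊕b13⊕b15 = 1⊕0⊕0⊕0⊕1⊕1⊕1⊕0 = 0
s2: b2⊕b3⊕b6⊕b7⊕b10⊕b11⊕b14⊕b15 = 1⊕0⊕1⊕0⊕1⊕1⊕0⊕0 = 0
s4: b4⊕b5⊕b6⊕b7⊕b12⊕b13⊕b14⊕b15 = 0⊕0⊕1⊕0⊕0⊕1⊕0⊕0 = 0
s8: b8⊕b9⊕b10⊕b11⊕b12⊕b13⊕b14⊕b15 = 0⊕1⊕1⊕1⊕0⊕1⊕0⊕0 = 0
Syndrome (s8...s1) = 0000 → position 0 (no error).
No correction needed.
Data bits at positions 3,5,6,7,9,10,11,12,13,14,15: 00101110100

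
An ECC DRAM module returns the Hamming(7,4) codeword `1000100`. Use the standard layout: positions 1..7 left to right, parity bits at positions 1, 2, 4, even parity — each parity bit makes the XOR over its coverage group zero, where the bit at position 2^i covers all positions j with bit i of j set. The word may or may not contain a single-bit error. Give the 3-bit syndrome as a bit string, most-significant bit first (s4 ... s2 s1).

100

s1: b1⊕b3⊕b5⊕b7 = 1⊕0⊕1⊕0 = 0
s2: b2⊕b3⊕b6⊕b7 = 0⊕0⊕0⊕0 = 0
s4: b4⊕b5⊕b6⊕b7 = 0⊕1⊕0⊕0 = 1
Syndrome (s4...s1) = 100 → position 4.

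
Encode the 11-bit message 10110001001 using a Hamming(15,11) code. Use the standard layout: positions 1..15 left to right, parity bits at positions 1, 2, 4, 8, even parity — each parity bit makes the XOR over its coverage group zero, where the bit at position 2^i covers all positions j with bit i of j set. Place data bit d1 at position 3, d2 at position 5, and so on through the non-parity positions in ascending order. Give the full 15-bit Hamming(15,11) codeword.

Place data bits at non-power-of-two positions: b3=1, b5=0, b6=1, b7=1, b9=0, b10=0, b11=0, b12=1, b13=0, b14=0, b15=1.
p1 = XOR of data positions {3,5,7,9,11,13,15} = 1⊕0⊕1⊕0⊕0⊕0⊕1 = 1
p2 = XOR of data positions {3,6,7,10,11,14,15} = 1⊕1⊕1⊕0⊕0⊕0⊕1 = 0
p4 = XOR of data positions {5,6,7,12,13,14,15} = 0⊕1⊕1⊕1⊕0⊕0⊕1 = 0
p8 = XOR of data positions {9,10,11,12,13,14,15} = 0⊕0⊕0⊕1⊕0⊕0⊕1 = 0
Codeword b1..b15 = 101001100001001

101001100001001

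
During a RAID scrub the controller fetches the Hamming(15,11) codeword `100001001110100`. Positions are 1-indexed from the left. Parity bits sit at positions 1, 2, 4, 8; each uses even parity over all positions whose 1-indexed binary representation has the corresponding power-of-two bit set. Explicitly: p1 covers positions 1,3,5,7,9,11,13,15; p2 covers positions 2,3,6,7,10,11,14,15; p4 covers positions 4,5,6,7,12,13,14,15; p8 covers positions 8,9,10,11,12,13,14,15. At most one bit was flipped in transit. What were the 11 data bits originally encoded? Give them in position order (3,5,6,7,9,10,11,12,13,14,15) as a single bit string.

s1: b1⊕b3⊕b5⊕b7⊕b9⊕b11⊕b13⊕b15 = 1⊕0⊕0⊕0⊕1⊕1⊕1⊕0 = 0
s2: b2⊕b3⊕b6⊕b7⊕b10⊕b11⊕b14⊕b15 = 0⊕0⊕1⊕0⊕1⊕1⊕0⊕0 = 1
s4: b4⊕b5⊕b6⊕b7⊕b12⊕b13⊕b14⊕b15 = 0⊕0⊕1⊕0⊕0⊕1⊕0⊕0 = 0
s8: b8⊕b9⊕b10⊕b11⊕b12⊕b13⊕b14⊕b15 = 0⊕1⊕1⊕1⊕0⊕1⊕0⊕0 = 0
Syndrome (s8...s1) = 0010 → position 2.
Flip bit 2: corrected codeword = 110001001110100
Data bits at positions 3,5,6,7,9,10,11,12,13,14,15: 00101110100

00101110100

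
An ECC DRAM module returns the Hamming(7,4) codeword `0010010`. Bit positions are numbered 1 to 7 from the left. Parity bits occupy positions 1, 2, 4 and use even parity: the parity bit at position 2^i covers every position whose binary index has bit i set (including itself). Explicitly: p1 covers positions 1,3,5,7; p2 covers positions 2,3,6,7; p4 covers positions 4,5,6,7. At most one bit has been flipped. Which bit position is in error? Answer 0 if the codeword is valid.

s1: b1⊕b3⊕b5⊕b7 = 0⊕1⊕0⊕0 = 1
s2: b2⊕b3⊕b6⊕b7 = 0⊕1⊕1⊕0 = 0
s4: b4⊕b5⊕b6⊕b7 = 0⊕0⊕1⊕0 = 1
Syndrome (s4...s1) = 101 → position 5.

5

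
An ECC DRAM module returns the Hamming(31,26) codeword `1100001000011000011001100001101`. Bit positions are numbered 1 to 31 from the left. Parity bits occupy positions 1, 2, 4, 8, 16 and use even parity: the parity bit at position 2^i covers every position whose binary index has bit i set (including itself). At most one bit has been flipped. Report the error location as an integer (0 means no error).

s1: b1⊕b3⊕b5⊕b7⊕b9⊕b11⊕b13⊕b15⊕b17⊕b19⊕b21⊕b23⊕b25⊕b27⊕b29⊕b31 = 1⊕0⊕0⊕1⊕0⊕0⊕1⊕0⊕0⊕1⊕0⊕1⊕0⊕0⊕1⊕1 = 1
s2: b2⊕b3⊕b6⊕b7⊕b10⊕b11⊕b14⊕b15⊕b18⊕b19⊕b22⊕b23⊕b26⊕b27⊕b30⊕b31 = 1⊕0⊕0⊕1⊕0⊕0⊕0⊕0⊕1⊕1⊕1⊕1⊕0⊕0⊕0⊕1 = 1
s4: b4⊕b5⊕b6⊕b7⊕b12⊕b13⊕b14⊕b15⊕b20⊕b21⊕b22⊕b23⊕b28⊕b29⊕b30⊕b31 = 0⊕0⊕0⊕1⊕1⊕1⊕0⊕0⊕0⊕0⊕1⊕1⊕1⊕1⊕0⊕1 = 0
s8: b8⊕b9⊕b10⊕b11⊕b12⊕b13⊕b14⊕b15⊕b24⊕b25⊕b26⊕b27⊕b28⊕b29⊕b30⊕b31 = 0⊕0⊕0⊕0⊕1⊕1⊕0⊕0⊕0⊕0⊕0⊕0⊕1⊕1⊕0⊕1 = 1
s16: b16⊕b17⊕b18⊕b19⊕b20⊕b21⊕b22⊕b23⊕b24⊕b25⊕b26⊕b27⊕b28⊕b29⊕b30⊕b31 = 0⊕0⊕1⊕1⊕0⊕0⊕1⊕1⊕0⊕0⊕0⊕0⊕1⊕1⊕0⊕1 = 1
Syndrome (s16...s1) = 11011 → position 27.

27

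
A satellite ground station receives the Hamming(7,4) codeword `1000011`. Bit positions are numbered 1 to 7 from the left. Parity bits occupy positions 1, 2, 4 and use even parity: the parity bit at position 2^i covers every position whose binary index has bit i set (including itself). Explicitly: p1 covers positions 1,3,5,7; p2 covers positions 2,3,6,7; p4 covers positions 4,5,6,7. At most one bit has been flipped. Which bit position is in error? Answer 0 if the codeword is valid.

0

s1: b1⊕b3⊕b5⊕b7 = 1⊕0⊕0⊕1 = 0
s2: b2⊕b3⊕b6⊕b7 = 0⊕0⊕1⊕1 = 0
s4: b4⊕b5⊕b6⊕b7 = 0⊕0⊕1⊕1 = 0
Syndrome (s4...s1) = 000 → position 0 (no error).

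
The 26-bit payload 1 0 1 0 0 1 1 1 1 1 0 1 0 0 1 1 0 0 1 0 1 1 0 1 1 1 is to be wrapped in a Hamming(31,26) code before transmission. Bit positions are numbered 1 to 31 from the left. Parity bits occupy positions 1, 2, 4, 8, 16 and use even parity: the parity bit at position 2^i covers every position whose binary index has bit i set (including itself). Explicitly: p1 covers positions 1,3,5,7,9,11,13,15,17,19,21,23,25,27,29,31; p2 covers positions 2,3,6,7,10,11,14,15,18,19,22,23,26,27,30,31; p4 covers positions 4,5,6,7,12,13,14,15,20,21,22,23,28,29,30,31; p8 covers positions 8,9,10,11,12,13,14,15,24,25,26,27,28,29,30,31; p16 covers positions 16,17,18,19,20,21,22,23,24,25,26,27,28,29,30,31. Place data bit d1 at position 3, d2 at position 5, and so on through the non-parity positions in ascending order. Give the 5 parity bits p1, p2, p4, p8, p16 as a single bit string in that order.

Place data bits at non-power-of-two positions: b3=1, b5=0, b6=1, b7=0, b9=0, b10=1, b11=1, b12=1, b13=1, b14=1, b15=0, b17=1, b18=0, b19=0, b20=1, b21=1, b22=0, b23=0, b24=1, b25=0, b26=1, b27=1, b28=0, b29=1, b30=1, b31=1.
p1 = XOR of data positions {3,5,7,9,11,13,15,17,19,21,23,25,27,29,31} = 1⊕0⊕0⊕0⊕1⊕1⊕0⊕1⊕0⊕1⊕0⊕0⊕1⊕1⊕1 = 0
p2 = XOR of data positions {3,6,7,10,11,14,15,18,19,22,23,26,27,30,31} = 1⊕1⊕0⊕1⊕1⊕1⊕0⊕0⊕0⊕0⊕0⊕1⊕1⊕1⊕1 = 1
p4 = XOR of data positions {5,6,7,12,13,14,15,20,21,22,23,28,29,30,31} = 0⊕1⊕0⊕1⊕1⊕1⊕0⊕1⊕1⊕0⊕0⊕0⊕1⊕1⊕1 = 1
p8 = XOR of data positions {9,10,11,12,13,14,15,24,25,26,27,28,29,30,31} = 0⊕1⊕1⊕1⊕1⊕1⊕0⊕1⊕0⊕1⊕1⊕0⊕1⊕1⊕1 = 1
p16 = XOR of data positions {17,18,19,20,21,22,23,24,25,26,27,28,29,30,31} = 1⊕0⊕0⊕1⊕1⊕0⊕0⊕1⊕0⊕1⊕1⊕0⊕1⊕1⊕1 = 1
Parity bits p1,p2,p4,p8,p16 = 01111

01111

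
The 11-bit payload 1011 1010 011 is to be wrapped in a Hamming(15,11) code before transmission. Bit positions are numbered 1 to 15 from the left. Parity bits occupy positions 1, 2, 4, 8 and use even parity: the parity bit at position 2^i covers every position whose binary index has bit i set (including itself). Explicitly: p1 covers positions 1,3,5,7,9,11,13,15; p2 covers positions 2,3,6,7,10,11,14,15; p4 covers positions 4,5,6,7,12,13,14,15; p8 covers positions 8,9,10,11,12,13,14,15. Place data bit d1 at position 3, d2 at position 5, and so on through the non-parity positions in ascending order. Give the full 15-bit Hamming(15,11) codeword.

Place data bits at non-power-of-two positions: b3=1, b5=0, b6=1, b7=1, b9=1, b10=0, b11=1, b12=0, b13=0, b14=1, b15=1.
p1 = XOR of data positions {3,5,7,9,11,13,15} = 1⊕0⊕1⊕1⊕1⊕0⊕1 = 1
p2 = XOR of data positions {3,6,7,10,11,14,15} = 1⊕1⊕1⊕0⊕1⊕1⊕1 = 0
p4 = XOR of data positions {5,6,7,12,13,14,15} = 0⊕1⊕1⊕0⊕0⊕1⊕1 = 0
p8 = XOR of data positions {9,10,11,12,13,14,15} = 1⊕0⊕1⊕0⊕0⊕1⊕1 = 0
Codeword b1..b15 = 101001101010011

101001101010011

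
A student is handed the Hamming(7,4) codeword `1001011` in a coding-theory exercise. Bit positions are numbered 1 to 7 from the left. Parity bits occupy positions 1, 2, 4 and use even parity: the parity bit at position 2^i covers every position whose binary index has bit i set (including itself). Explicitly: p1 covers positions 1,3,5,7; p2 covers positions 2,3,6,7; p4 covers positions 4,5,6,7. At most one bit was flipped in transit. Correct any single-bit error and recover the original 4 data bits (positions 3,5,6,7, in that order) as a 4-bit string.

0011

s1: b1⊕b3⊕b5⊕b7 = 1⊕0⊕0⊕1 = 0
s2: b2⊕b3⊕b6⊕b7 = 0⊕0⊕1⊕1 = 0
s4: b4⊕b5⊕b6⊕b7 = 1⊕0⊕1⊕1 = 1
Syndrome (s4...s1) = 100 → position 4.
Flip bit 4: corrected codeword = 1000011
Data bits at positions 3,5,6,7: 0011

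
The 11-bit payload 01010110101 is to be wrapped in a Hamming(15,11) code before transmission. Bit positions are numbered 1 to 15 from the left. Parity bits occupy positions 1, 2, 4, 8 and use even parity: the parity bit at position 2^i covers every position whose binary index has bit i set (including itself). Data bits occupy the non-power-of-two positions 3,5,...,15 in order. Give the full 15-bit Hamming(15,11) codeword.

Place data bits at non-power-of-two positions: b3=0, b5=1, b6=0, b7=1, b9=0, b10=1, b11=1, b12=0, b13=1, b14=0, b15=1.
p1 = XOR of data positions {3,5,7,9,11,13,15} = 0⊕1⊕1⊕0⊕1⊕1⊕1 = 1
p2 = XOR of data positions {3,6,7,10,11,14,15} = 0⊕0⊕1⊕1⊕1⊕0⊕1 = 0
p4 = XOR of data positions {5,6,7,12,13,14,15} = 1⊕0⊕1⊕0⊕1⊕0⊕1 = 0
p8 = XOR of data positions {9,10,11,12,13,14,15} = 0⊕1⊕1⊕0⊕1⊕0⊕1 = 0
Codeword b1..b15 = 100010100110101

100010100110101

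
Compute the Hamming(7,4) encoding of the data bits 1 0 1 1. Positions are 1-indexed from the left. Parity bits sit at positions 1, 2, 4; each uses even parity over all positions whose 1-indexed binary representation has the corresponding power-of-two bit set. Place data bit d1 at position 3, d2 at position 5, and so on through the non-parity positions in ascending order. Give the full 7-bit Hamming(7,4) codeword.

Place data bits at non-power-of-two positions: b3=1, b5=0, b6=1, b7=1.
p1 = XOR of data positions {3,5,7} = 1⊕0⊕1 = 0
p2 = XOR of data positions {3,6,7} = 1⊕1⊕1 = 1
p4 = XOR of data positions {5,6,7} = 0⊕1⊕1 = 0
Codeword b1..b7 = 0110011

0110011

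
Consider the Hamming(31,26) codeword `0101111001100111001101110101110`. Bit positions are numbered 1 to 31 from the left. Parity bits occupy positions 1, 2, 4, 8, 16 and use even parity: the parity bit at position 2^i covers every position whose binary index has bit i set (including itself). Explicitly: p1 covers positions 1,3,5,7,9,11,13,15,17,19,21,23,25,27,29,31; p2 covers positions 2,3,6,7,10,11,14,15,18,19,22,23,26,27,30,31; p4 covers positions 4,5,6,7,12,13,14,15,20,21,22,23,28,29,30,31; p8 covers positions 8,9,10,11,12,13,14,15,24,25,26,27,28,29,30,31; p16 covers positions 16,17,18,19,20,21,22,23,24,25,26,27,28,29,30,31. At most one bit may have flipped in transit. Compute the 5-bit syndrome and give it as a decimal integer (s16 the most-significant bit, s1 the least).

s1: b1⊕b3⊕b5⊕b7⊕b9⊕b11⊕b13⊕b15⊕b17⊕b19⊕b21⊕b23⊕b25⊕b27⊕b29⊕b31 = 0⊕0⊕1⊕1⊕0⊕1⊕0⊕1⊕0⊕1⊕0⊕1⊕0⊕0⊕1⊕0 = 1
s2: b2⊕b3⊕b6⊕b7⊕b10⊕b11⊕b14⊕b15⊕b18⊕b19⊕b22⊕b23⊕b26⊕b27⊕b30⊕b31 = 1⊕0⊕1⊕1⊕1⊕1⊕1⊕1⊕0⊕1⊕1⊕1⊕1⊕0⊕1⊕0 = 0
s4: b4⊕b5⊕b6⊕b7⊕b12⊕b13⊕b14⊕b15⊕b20⊕b21⊕b22⊕b23⊕b28⊕b29⊕b30⊕b31 = 1⊕1⊕1⊕1⊕0⊕0⊕1⊕1⊕1⊕0⊕1⊕1⊕1⊕1⊕1⊕0 = 0
s8: b8⊕b9⊕b10⊕b11⊕b12⊕b13⊕b14⊕b15⊕b24⊕b25⊕b26⊕b27⊕b28⊕b29⊕b30⊕b31 = 0⊕0⊕1⊕1⊕0⊕0⊕1⊕1⊕1⊕0⊕1⊕0⊕1⊕1⊕1⊕0 = 1
s16: b16⊕b17⊕b18⊕b19⊕b20⊕b21⊕b22⊕b23⊕b24⊕b25⊕b26⊕b27⊕b28⊕b29⊕b30⊕b31 = 1⊕0⊕0⊕1⊕1⊕0⊕1⊕1⊕1⊕0⊕1⊕0⊕1⊕1⊕1⊕0 = 0
Syndrome (s16...s1) = 01001 → position 9.

9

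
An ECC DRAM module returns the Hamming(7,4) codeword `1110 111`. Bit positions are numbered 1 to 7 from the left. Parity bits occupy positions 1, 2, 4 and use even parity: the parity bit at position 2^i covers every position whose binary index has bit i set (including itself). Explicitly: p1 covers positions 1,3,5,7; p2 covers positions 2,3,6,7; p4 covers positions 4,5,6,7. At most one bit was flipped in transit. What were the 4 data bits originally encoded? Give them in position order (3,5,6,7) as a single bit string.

1111

s1: b1⊕b3⊕b5⊕b7 = 1⊕1⊕1⊕1 = 0
s2: b2⊕b3⊕b6⊕b7 = 1⊕1⊕1⊕1 = 0
s4: b4⊕b5⊕b6⊕b7 = 0⊕1⊕1⊕1 = 1
Syndrome (s4...s1) = 100 → position 4.
Flip bit 4: corrected codeword = 1111111
Data bits at positions 3,5,6,7: 1111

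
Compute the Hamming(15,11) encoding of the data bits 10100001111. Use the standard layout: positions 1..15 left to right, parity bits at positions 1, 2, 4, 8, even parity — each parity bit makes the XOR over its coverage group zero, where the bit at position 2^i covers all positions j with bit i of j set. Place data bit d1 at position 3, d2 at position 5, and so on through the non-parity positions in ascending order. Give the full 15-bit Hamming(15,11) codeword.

101101000001111

Place data bits at non-power-of-two positions: b3=1, b5=0, b6=1, b7=0, b9=0, b10=0, b11=0, b12=1, b13=1, b14=1, b15=1.
p1 = XOR of data positions {3,5,7,9,11,13,15} = 1⊕0⊕0⊕0⊕0⊕1⊕1 = 1
p2 = XOR of data positions {3,6,7,10,11,14,15} = 1⊕1⊕0⊕0⊕0⊕1⊕1 = 0
p4 = XOR of data positions {5,6,7,12,13,14,15} = 0⊕1⊕0⊕1⊕1⊕1⊕1 = 1
p8 = XOR of data positions {9,10,11,12,13,14,15} = 0⊕0⊕0⊕1⊕1⊕1⊕1 = 0
Codeword b1..b15 = 101101000001111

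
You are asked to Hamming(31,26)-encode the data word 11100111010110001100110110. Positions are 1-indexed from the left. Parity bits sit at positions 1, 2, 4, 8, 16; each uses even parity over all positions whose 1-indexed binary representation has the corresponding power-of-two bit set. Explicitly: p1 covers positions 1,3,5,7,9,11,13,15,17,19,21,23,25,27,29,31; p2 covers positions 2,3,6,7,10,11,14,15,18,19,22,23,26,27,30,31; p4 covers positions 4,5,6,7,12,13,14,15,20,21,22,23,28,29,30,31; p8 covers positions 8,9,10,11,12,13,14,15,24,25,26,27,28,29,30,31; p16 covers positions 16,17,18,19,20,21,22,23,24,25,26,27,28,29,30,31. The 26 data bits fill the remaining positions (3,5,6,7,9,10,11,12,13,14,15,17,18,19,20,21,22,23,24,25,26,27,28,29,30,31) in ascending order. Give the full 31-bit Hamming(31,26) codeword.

1110110001110100110001100110110

Place data bits at non-power-of-two positions: b3=1, b5=1, b6=1, b7=0, b9=0, b10=1, b11=1, b12=1, b13=0, b14=1, b15=0, b17=1, b18=1, b19=0, b20=0, b21=0, b22=1, b23=1, b24=0, b25=0, b26=1, b27=1, b28=0, b29=1, b30=1, b31=0.
p1 = XOR of data positions {3,5,7,9,11,13,15,17,19,21,23,25,27,29,31} = 1⊕1⊕0⊕0⊕1⊕0⊕0⊕1⊕0⊕0⊕1⊕0⊕1⊕1⊕0 = 1
p2 = XOR of data positions {3,6,7,10,11,14,15,18,19,22,23,26,27,30,31} = 1⊕1⊕0⊕1⊕1⊕1⊕0⊕1⊕0⊕1⊕1⊕1⊕1⊕1⊕0 = 1
p4 = XOR of data positions {5,6,7,12,13,14,15,20,21,22,23,28,29,30,31} = 1⊕1⊕0⊕1⊕0⊕1⊕0⊕0⊕0⊕1⊕1⊕0⊕1⊕1⊕0 = 0
p8 = XOR of data positions {9,10,11,12,13,14,15,24,25,26,27,28,29,30,31} = 0⊕1⊕1⊕1⊕0⊕1⊕0⊕0⊕0⊕1⊕1⊕0⊕1⊕1⊕0 = 0
p16 = XOR of data positions {17,18,19,20,21,22,23,24,25,26,27,28,29,30,31} = 1⊕1⊕0⊕0⊕0⊕1⊕1⊕0⊕0⊕1⊕1⊕0⊕1⊕1⊕0 = 0
Codeword b1..b31 = 1110110001110100110001100110110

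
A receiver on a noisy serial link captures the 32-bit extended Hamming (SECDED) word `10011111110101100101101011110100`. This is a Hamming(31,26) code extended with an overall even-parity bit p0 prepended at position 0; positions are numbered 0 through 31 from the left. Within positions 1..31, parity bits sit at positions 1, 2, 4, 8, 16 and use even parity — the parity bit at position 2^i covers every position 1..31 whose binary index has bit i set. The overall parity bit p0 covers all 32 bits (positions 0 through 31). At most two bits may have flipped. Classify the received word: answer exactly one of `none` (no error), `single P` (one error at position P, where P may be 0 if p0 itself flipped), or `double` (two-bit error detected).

double

s1: b1⊕b3⊕b5⊕b7⊕b9⊕b11⊕b13⊕b15⊕b17⊕b19⊕b21⊕b23⊕b25⊕b27⊕b29⊕b31 = 0⊕1⊕1⊕1⊕1⊕1⊕1⊕0⊕1⊕1⊕0⊕0⊕1⊕1⊕1⊕0 = 1
s2: b2⊕b3⊕b6⊕b7⊕b10⊕b11⊕b14⊕b15⊕b18⊕b19⊕b22⊕b23⊕b26⊕b27⊕b30⊕b31 = 0⊕1⊕1⊕1⊕0⊕1⊕1⊕0⊕0⊕1⊕1⊕0⊕1⊕1⊕0⊕0 = 1
s4: b4⊕b5⊕b6⊕b7⊕b12⊕b13⊕b14⊕b15⊕b20⊕b21⊕b22⊕b23⊕b28⊕b29⊕b30⊕b31 = 1⊕1⊕1⊕1⊕0⊕1⊕1⊕0⊕1⊕0⊕1⊕0⊕0⊕1⊕0⊕0 = 1
s8: b8⊕b9⊕b10⊕b11⊕b12⊕b13⊕b14⊕b15⊕b24⊕b25⊕b26⊕b27⊕b28⊕b29⊕b30⊕b31 = 1⊕1⊕0⊕1⊕0⊕1⊕1⊕0⊕1⊕1⊕1⊕1⊕0⊕1⊕0⊕0 = 0
s16: b16⊕b17⊕b18⊕b19⊕b20⊕b21⊕b22⊕b23⊕b24⊕b25⊕b26⊕b27⊕b28⊕b29⊕b30⊕b31 = 0⊕1⊕0⊕1⊕1⊕0⊕1⊕0⊕1⊕1⊕1⊕1⊕0⊕1⊕0⊕0 = 1
Syndrome (s16...s1) = 10111 → position 23.
Overall parity (XOR of all 32 bits, including p0): 1⊕0⊕0⊕1⊕1⊕1⊕1⊕1⊕1⊕1⊕0⊕1⊕0⊕1⊕1⊕0⊕0⊕1⊕0⊕1⊕1⊕0⊕1⊕0⊕1⊕1⊕1⊕1⊕0⊕1⊕0⊕0 = 0
Overall=0, syndrome position=23 → double-bit error detected (uncorrectable).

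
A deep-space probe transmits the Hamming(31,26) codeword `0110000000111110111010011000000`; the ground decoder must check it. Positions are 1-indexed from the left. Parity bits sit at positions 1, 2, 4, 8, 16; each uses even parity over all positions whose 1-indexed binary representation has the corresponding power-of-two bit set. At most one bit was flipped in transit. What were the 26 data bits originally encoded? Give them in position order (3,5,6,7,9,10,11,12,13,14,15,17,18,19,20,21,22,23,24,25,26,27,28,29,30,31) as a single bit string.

s1: b1⊕b3⊕b5⊕b7⊕b9⊕b11⊕b13⊕b15⊕b17⊕b19⊕b21⊕b23⊕b25⊕b27⊕b29⊕b31 = 0⊕1⊕0⊕0⊕0⊕1⊕1⊕1⊕1⊕1⊕1⊕0⊕1⊕0⊕0⊕0 = 0
s2: b2⊕b3⊕b6⊕b7⊕b10⊕b11⊕b14⊕b15⊕b18⊕b19⊕b22⊕b23⊕b26⊕b27⊕b30⊕b31 = 1⊕1⊕0⊕0⊕0⊕1⊕1⊕1⊕1⊕1⊕0⊕0⊕0⊕0⊕0⊕0 = 1
s4: b4⊕b5⊕b6⊕b7⊕b12⊕b13⊕b14⊕b15⊕b20⊕b21⊕b22⊕b23⊕b28⊕b29⊕b30⊕b31 = 0⊕0⊕0⊕0⊕1⊕1⊕1⊕1⊕0⊕1⊕0⊕0⊕0⊕0⊕0⊕0 = 1
s8: b8⊕b9⊕b10⊕b11⊕b12⊕b13⊕b14⊕b15⊕b24⊕b25⊕b26⊕b27⊕b28⊕b29⊕b30⊕b31 = 0⊕0⊕0⊕1⊕1⊕1⊕1⊕1⊕1⊕1⊕0⊕0⊕0⊕0⊕0⊕0 = 1
s16: b16⊕b17⊕b18⊕b19⊕b20⊕b21⊕b22⊕b23⊕b24⊕b25⊕b26⊕b27⊕b28⊕b29⊕b30⊕b31 = 0⊕1⊕1⊕1⊕0⊕1⊕0⊕0⊕1⊕1⊕0⊕0⊕0⊕0⊕0⊕0 = 0
Syndrome (s16...s1) = 01110 → position 14.
Flip bit 14: corrected codeword = 0110000000111010111010011000000
Data bits at positions 3,5,6,7,9,10,11,12,13,14,15,17,18,19,20,21,22,23,24,25,26,27,28,29,30,31: 10000011101111010011000000

10000011101111010011000000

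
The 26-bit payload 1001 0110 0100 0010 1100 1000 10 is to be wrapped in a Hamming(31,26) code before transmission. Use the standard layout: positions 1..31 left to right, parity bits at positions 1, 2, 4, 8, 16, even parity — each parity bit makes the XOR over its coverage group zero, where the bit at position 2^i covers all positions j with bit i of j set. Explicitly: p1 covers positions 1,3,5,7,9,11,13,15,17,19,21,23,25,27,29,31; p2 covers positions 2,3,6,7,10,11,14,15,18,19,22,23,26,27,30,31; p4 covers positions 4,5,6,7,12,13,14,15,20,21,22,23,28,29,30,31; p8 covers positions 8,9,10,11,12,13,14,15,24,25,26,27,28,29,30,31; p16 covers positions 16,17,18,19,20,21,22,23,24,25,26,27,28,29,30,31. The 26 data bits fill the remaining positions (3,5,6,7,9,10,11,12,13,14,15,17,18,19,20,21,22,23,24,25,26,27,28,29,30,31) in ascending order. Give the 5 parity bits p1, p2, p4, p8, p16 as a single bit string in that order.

Place data bits at non-power-of-two positions: b3=1, b5=0, b6=0, b7=1, b9=0, b10=1, b11=1, b12=0, b13=0, b14=1, b15=0, b17=0, b18=0, b19=0, b20=1, b21=0, b22=1, b23=1, b24=0, b25=0, b26=1, b27=0, b28=0, b29=0, b30=1, b31=0.
p1 = XOR of data positions {3,5,7,9,11,13,15,17,19,21,23,25,27,29,31} = 1⊕0⊕1⊕0⊕1⊕0⊕0⊕0⊕0⊕0⊕1⊕0⊕0⊕0⊕0 = 0
p2 = XOR of data positions {3,6,7,10,11,14,15,18,19,22,23,26,27,30,31} = 1⊕0⊕1⊕1⊕1⊕1⊕0⊕0⊕0⊕1⊕1⊕1⊕0⊕1⊕0 = 1
p4 = XOR of data positions {5,6,7,12,13,14,15,20,21,22,23,28,29,30,31} = 0⊕0⊕1⊕0⊕0⊕1⊕0⊕1⊕0⊕1⊕1⊕0⊕0⊕1⊕0 = 0
p8 = XOR of data positions {9,10,11,12,13,14,15,24,25,26,27,28,29,30,31} = 0⊕1⊕1⊕0⊕0⊕1⊕0⊕0⊕0⊕1⊕0⊕0⊕0⊕1⊕0 = 1
p16 = XOR of data positions {17,18,19,20,21,22,23,24,25,26,27,28,29,30,31} = 0⊕0⊕0⊕1⊕0⊕1⊕1⊕0⊕0⊕1⊕0⊕0⊕0⊕1⊕0 = 1
Parity bits p1,p2,p4,p8,p16 = 01011

01011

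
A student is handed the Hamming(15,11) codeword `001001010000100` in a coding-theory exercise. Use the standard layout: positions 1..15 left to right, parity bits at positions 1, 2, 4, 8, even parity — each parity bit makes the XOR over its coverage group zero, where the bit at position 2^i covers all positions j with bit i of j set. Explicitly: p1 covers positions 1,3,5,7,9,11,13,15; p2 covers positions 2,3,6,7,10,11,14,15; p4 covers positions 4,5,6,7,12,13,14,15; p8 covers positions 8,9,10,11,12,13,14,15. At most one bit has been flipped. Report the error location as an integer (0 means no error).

0

s1: b1⊕b3⊕b5⊕b7⊕b9⊕b11⊕b13⊕b15 = 0⊕1⊕0⊕0⊕0⊕0⊕1⊕0 = 0
s2: b2⊕b3⊕b6⊕b7⊕b10⊕b11⊕b14⊕b15 = 0⊕1⊕1⊕0⊕0⊕0⊕0⊕0 = 0
s4: b4⊕b5⊕b6⊕b7⊕b12⊕b13⊕b14⊕b15 = 0⊕0⊕1⊕0⊕0⊕1⊕0⊕0 = 0
s8: b8⊕b9⊕b10⊕b11⊕b12⊕b13⊕b14⊕b15 = 1⊕0⊕0⊕0⊕0⊕1⊕0⊕0 = 0
Syndrome (s8...s1) = 0000 → position 0 (no error).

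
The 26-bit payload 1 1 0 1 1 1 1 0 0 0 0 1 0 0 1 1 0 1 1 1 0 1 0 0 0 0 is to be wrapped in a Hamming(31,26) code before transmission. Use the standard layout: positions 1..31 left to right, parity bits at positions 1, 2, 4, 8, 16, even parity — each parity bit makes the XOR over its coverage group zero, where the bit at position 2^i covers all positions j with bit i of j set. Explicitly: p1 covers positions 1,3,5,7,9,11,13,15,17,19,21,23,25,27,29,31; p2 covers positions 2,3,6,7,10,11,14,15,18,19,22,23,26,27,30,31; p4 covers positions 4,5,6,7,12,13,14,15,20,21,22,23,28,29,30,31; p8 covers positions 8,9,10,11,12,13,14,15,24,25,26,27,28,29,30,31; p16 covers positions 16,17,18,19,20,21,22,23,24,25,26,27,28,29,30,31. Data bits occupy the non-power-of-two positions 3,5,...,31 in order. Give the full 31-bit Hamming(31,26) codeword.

0011101011100001100110111010000

Place data bits at non-power-of-two positions: b3=1, b5=1, b6=0, b7=1, b9=1, b10=1, b11=1, b12=0, b13=0, b14=0, b15=0, b17=1, b18=0, b19=0, b20=1, b21=1, b22=0, b23=1, b24=1, b25=1, b26=0, b27=1, b28=0, b29=0, b30=0, b31=0.
p1 = XOR of data positions {3,5,7,9,11,13,15,17,19,21,23,25,27,29,31} = 1⊕1⊕1⊕1⊕1⊕0⊕0⊕1⊕0⊕1⊕1⊕1⊕1⊕0⊕0 = 0
p2 = XOR of data positions {3,6,7,10,11,14,15,18,19,22,23,26,27,30,31} = 1⊕0⊕1⊕1⊕1⊕0⊕0⊕0⊕0⊕0⊕1⊕0⊕1⊕0⊕0 = 0
p4 = XOR of data positions {5,6,7,12,13,14,15,20,21,22,23,28,29,30,31} = 1⊕0⊕1⊕0⊕0⊕0⊕0⊕1⊕1⊕0⊕1⊕0⊕0⊕0⊕0 = 1
p8 = XOR of data positions {9,10,11,12,13,14,15,24,25,26,27,28,29,30,31} = 1⊕1⊕1⊕0⊕0⊕0⊕0⊕1⊕1⊕0⊕1⊕0⊕0⊕0⊕0 = 0
p16 = XOR of data positions {17,18,19,20,21,22,23,24,25,26,27,28,29,30,31} = 1⊕0⊕0⊕1⊕1⊕0⊕1⊕1⊕1⊕0⊕1⊕0⊕0⊕0⊕0 = 1
Codeword b1..b31 = 0011101011100001100110111010000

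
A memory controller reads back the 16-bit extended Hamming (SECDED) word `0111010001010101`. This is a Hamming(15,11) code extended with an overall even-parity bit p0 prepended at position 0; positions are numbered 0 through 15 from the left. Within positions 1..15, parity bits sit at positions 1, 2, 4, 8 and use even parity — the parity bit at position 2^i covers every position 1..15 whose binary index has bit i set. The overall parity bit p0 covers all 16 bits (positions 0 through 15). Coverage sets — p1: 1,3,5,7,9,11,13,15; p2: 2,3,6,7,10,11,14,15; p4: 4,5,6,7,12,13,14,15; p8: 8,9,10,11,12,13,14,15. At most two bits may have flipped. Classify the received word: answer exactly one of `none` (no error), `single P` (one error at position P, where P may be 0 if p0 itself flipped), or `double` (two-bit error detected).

s1: b1⊕b3⊕b5⊕b7⊕b9⊕b11⊕b13⊕b15 = 1⊕1⊕1⊕0⊕1⊕1⊕1⊕1 = 1
s2: b2⊕b3⊕b6⊕b7⊕b10⊕b11⊕b14⊕b15 = 1⊕1⊕0⊕0⊕0⊕1⊕0⊕1 = 0
s4: b4⊕b5⊕b6⊕b7⊕b12⊕b13⊕b14⊕b15 = 0⊕1⊕0⊕0⊕0⊕1⊕0⊕1 = 1
s8: b8⊕b9⊕b10⊕b11⊕b12⊕b13⊕b14⊕b15 = 0⊕1⊕0⊕1⊕0⊕1⊕0⊕1 = 0
Syndrome (s8...s1) = 0101 → position 5.
Overall parity (XOR of all 16 bits, including p0): 0⊕1⊕1⊕1⊕0⊕1⊕0⊕0⊕0⊕1⊕0⊕1⊕0⊕1⊕0⊕1 = 0
Overall=0, syndrome position=5 → double-bit error detected (uncorrectable).

double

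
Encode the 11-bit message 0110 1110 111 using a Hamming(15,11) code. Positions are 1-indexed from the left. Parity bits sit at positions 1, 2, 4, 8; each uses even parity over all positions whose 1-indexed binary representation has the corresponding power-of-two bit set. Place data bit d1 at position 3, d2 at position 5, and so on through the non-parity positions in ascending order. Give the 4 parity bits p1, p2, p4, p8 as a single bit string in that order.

Place data bits at non-power-of-two positions: b3=0, b5=1, b6=1, b7=0, b9=1, b10=1, b11=1, b12=0, b13=1, b14=1, b15=1.
p1 = XOR of data positions {3,5,7,9,11,13,15} = 0⊕1⊕0⊕1⊕1⊕1⊕1 = 1
p2 = XOR of data positions {3,6,7,10,11,14,15} = 0⊕1⊕0⊕1⊕1⊕1⊕1 = 1
p4 = XOR of data positions {5,6,7,12,13,14,15} = 1⊕1⊕0⊕0⊕1⊕1⊕1 = 1
p8 = XOR of data positions {9,10,11,12,13,14,15} = 1⊕1⊕1⊕0⊕1⊕1⊕1 = 0
Parity bits p1,p2,p4,p8 = 1110

1110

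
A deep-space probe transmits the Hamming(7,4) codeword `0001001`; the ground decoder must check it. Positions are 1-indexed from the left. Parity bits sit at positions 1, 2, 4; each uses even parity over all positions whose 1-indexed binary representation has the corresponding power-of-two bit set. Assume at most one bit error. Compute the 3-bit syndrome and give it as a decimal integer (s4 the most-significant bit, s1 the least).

3

s1: b1⊕b3⊕b5⊕b7 = 0⊕0⊕0⊕1 = 1
s2: b2⊕b3⊕b6⊕b7 = 0⊕0⊕0⊕1 = 1
s4: b4⊕b5⊕b6⊕b7 = 1⊕0⊕0⊕1 = 0
Syndrome (s4...s1) = 011 → position 3.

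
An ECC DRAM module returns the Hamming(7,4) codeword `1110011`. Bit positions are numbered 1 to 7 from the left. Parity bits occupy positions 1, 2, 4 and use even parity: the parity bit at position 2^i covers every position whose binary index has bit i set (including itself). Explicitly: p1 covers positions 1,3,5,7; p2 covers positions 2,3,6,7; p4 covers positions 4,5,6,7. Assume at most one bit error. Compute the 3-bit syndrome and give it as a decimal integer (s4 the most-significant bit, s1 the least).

s1: b1⊕b3⊕b5⊕b7 = 1⊕1⊕0⊕1 = 1
s2: b2⊕b3⊕b6⊕b7 = 1⊕1⊕1⊕1 = 0
s4: b4⊕b5⊕b6⊕b7 = 0⊕0⊕1⊕1 = 0
Syndrome (s4...s1) = 001 → position 1.

1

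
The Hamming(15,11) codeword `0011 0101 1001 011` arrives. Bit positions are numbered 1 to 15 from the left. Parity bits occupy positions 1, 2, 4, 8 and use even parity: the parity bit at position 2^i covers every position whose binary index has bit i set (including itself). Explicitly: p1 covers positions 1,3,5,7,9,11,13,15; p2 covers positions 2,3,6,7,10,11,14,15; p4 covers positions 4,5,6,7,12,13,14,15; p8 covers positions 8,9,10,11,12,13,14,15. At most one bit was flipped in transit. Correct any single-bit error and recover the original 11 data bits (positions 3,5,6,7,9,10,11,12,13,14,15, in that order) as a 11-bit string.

10101001111

s1: b1⊕b3⊕b5⊕b7⊕b9⊕b11⊕b13⊕b15 = 0⊕1⊕0⊕0⊕1⊕0⊕0⊕1 = 1
s2: b2⊕b3⊕b6⊕b7⊕b10⊕b11⊕b14⊕b15 = 0⊕1⊕1⊕0⊕0⊕0⊕1⊕1 = 0
s4: b4⊕b5⊕b6⊕b7⊕b12⊕b13⊕b14⊕b15 = 1⊕0⊕1⊕0⊕1⊕0⊕1⊕1 = 1
s8: b8⊕b9⊕b10⊕b11⊕b12⊕b13⊕b14⊕b15 = 1⊕1⊕0⊕0⊕1⊕0⊕1⊕1 = 1
Syndrome (s8...s1) = 1101 → position 13.
Flip bit 13: corrected codeword = 001101011001111
Data bits at positions 3,5,6,7,9,10,11,12,13,14,15: 10101001111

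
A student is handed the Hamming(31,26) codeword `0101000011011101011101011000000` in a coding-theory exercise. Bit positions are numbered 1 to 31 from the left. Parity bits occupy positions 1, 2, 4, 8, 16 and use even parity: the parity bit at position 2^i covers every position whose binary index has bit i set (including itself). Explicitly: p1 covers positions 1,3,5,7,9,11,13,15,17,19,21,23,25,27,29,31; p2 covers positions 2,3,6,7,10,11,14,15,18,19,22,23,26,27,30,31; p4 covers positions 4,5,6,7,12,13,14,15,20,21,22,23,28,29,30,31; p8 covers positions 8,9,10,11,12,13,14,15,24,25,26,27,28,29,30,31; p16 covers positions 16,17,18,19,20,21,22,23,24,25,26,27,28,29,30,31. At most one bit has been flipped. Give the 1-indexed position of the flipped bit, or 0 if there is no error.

s1: b1⊕b3⊕b5⊕b7⊕b9⊕b11⊕b13⊕b15⊕b17⊕b19⊕b21⊕b23⊕b25⊕b27⊕b29⊕b31 = 0⊕0⊕0⊕0⊕1⊕0⊕1⊕0⊕0⊕1⊕0⊕0⊕1⊕0⊕0⊕0 = 0
s2: b2⊕b3⊕b6⊕b7⊕b10⊕b11⊕b14⊕b15⊕b18⊕b19⊕b22⊕b23⊕b26⊕b27⊕b30⊕b31 = 1⊕0⊕0⊕0⊕1⊕0⊕1⊕0⊕1⊕1⊕1⊕0⊕0⊕0⊕0⊕0 = 0
s4: b4⊕b5⊕b6⊕b7⊕b12⊕b13⊕b14⊕b15⊕b20⊕b21⊕b22⊕b23⊕b28⊕b29⊕b30⊕b31 = 1⊕0⊕0⊕0⊕1⊕1⊕1⊕0⊕1⊕0⊕1⊕0⊕0⊕0⊕0⊕0 = 0
s8: b8⊕b9⊕b10⊕b11⊕b12⊕b13⊕b14⊕b15⊕b24⊕b25⊕b26⊕b27⊕b28⊕b29⊕b30⊕b31 = 0⊕1⊕1⊕0⊕1⊕1⊕1⊕0⊕1⊕1⊕0⊕0⊕0⊕0⊕0⊕0 = 1
s16: b16⊕b17⊕b18⊕b19⊕b20⊕b21⊕b22⊕b23⊕b24⊕b25⊕b26⊕b27⊕b28⊕b29⊕b30⊕b31 = 1⊕0⊕1⊕1⊕1⊕0⊕1⊕0⊕1⊕1⊕0⊕0⊕0⊕0⊕0⊕0 = 1
Syndrome (s16...s1) = 11000 → position 24.

24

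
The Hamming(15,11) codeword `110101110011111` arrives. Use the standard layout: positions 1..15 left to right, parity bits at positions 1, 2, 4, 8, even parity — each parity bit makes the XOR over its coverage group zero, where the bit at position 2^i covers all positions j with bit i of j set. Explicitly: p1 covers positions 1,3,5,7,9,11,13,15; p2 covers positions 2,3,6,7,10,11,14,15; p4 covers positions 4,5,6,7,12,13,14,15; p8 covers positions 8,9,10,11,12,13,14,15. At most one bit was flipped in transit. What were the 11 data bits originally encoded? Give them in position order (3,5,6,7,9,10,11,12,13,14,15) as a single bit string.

s1: b1⊕b3⊕b5⊕b7⊕b9⊕b11⊕b13⊕b15 = 1⊕0⊕0⊕1⊕0⊕1⊕1⊕1 = 1
s2: b2⊕b3⊕b6⊕b7⊕b10⊕b11⊕b14⊕b15 = 1⊕0⊕1⊕1⊕0⊕1⊕1⊕1 = 0
s4: b4⊕b5⊕b6⊕b7⊕b12⊕b13⊕b14⊕b15 = 1⊕0⊕1⊕1⊕1⊕1⊕1⊕1 = 1
s8: b8⊕b9⊕b10⊕b11⊕b12⊕b13⊕b14⊕b15 = 1⊕0⊕0⊕1⊕1⊕1⊕1⊕1 = 0
Syndrome (s8...s1) = 0101 → position 5.
Flip bit 5: corrected codeword = 110111110011111
Data bits at positions 3,5,6,7,9,10,11,12,13,14,15: 01110011111

01110011111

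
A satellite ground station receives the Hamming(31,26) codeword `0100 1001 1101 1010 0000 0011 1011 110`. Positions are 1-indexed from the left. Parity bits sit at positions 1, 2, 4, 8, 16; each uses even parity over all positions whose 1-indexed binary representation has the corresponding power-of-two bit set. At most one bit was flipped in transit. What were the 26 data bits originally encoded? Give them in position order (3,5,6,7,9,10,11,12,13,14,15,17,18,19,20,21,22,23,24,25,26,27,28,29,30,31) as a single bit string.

s1: b1⊕b3⊕b5⊕b7⊕b9⊕b11⊕b13⊕b15⊕b17⊕b19⊕b21⊕b23⊕b25⊕b27⊕b29⊕b31 = 0⊕0⊕1⊕0⊕1⊕0⊕1⊕1⊕0⊕0⊕0⊕1⊕1⊕1⊕1⊕0 = 0
s2: b2⊕b3⊕b6⊕b7⊕b10⊕b11⊕b14⊕b15⊕b18⊕b19⊕b22⊕b23⊕b26⊕b27⊕b30⊕b31 = 1⊕0⊕0⊕0⊕1⊕0⊕0⊕1⊕0⊕0⊕0⊕1⊕0⊕1⊕1⊕0 = 0
s4: b4⊕b5⊕b6⊕b7⊕b12⊕b13⊕b14⊕b15⊕b20⊕b21⊕b22⊕b23⊕b28⊕b29⊕b30⊕b31 = 0⊕1⊕0⊕0⊕1⊕1⊕0⊕1⊕0⊕0⊕0⊕1⊕1⊕1⊕1⊕0 = 0
s8: b8⊕b9⊕b10⊕b11⊕b12⊕b13⊕b14⊕b15⊕b24⊕b25⊕b26⊕b27⊕b28⊕b29⊕b30⊕b31 = 1⊕1⊕1⊕0⊕1⊕1⊕0⊕1⊕1⊕1⊕0⊕1⊕1⊕1⊕1⊕0 = 0
s16: b16⊕b17⊕b18⊕b19⊕b20⊕b21⊕b22⊕b23⊕b24⊕b25⊕b26⊕b27⊕b28⊕b29⊕b30⊕b31 = 0⊕0⊕0⊕0⊕0⊕0⊕0⊕1⊕1⊕1⊕0⊕1⊕1⊕1⊕1⊕0 = 1
Syndrome (s16...s1) = 10000 → position 16.
Flip bit 16: corrected codeword = 0100100111011011000000111011110
Data bits at positions 3,5,6,7,9,10,11,12,13,14,15,17,18,19,20,21,22,23,24,25,26,27,28,29,30,31: 01001101101000000111011110

01001101101000000111011110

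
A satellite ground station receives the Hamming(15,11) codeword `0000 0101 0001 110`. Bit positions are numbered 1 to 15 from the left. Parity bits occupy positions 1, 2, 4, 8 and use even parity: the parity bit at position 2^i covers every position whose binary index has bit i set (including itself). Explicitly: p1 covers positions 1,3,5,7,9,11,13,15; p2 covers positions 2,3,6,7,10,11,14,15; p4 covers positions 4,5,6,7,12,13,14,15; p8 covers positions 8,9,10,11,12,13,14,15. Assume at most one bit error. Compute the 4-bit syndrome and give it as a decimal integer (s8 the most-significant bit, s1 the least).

1

s1: b1⊕b3⊕b5⊕b7⊕b9⊕b11⊕b13⊕b15 = 0⊕0⊕0⊕0⊕0⊕0⊕1⊕0 = 1
s2: b2⊕b3⊕b6⊕b7⊕b10⊕b11⊕b14⊕b15 = 0⊕0⊕1⊕0⊕0⊕0⊕1⊕0 = 0
s4: b4⊕b5⊕b6⊕b7⊕b12⊕b13⊕b14⊕b15 = 0⊕0⊕1⊕0⊕1⊕1⊕1⊕0 = 0
s8: b8⊕b9⊕b10⊕b11⊕b12⊕b13⊕b14⊕b15 = 1⊕0⊕0⊕0⊕1⊕1⊕1⊕0 = 0
Syndrome (s8...s1) = 0001 → position 1.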